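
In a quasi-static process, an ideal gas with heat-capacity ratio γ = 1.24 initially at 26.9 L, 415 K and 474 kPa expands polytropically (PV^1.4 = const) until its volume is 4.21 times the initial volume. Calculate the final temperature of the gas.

Polytropic n=1.4: T₂ = T₁(V₁/V₂)^(n−1) = 415×(0.238)^0.40 = 234 K; P₂ = P₁(V₁/V₂)^n = 63.4 kPa.

234 K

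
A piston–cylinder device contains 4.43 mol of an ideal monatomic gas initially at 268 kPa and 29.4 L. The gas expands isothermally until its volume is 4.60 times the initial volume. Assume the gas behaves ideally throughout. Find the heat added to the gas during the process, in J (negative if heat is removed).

T₁ = P₁V₁/(nR) = 268×29.4/(4.43×8.314) = 214 K.
Isothermal: T stays 214 K; PV = const ⇒ V₂ = 135 L, P₂ = 58.3 kPa.
ΔU = 0 (ideal gas, T constant).
W = nRT ln(V₂/V₁) = 4.43×8.314×214×ln(4.60) = 12000 J.
Q = ΔU + W = 12000 J.

12000 J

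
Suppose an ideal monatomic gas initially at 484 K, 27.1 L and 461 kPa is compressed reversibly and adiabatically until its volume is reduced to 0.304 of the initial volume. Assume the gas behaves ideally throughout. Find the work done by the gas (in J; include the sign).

-22700 J

n = P₁V₁/(RT₁) = 461×27.1/(8.314×484) = 3.10 mol.
Adiabatic: TV^(γ−1) = const ⇒ T₂ = 484×(3.29)^0.667 = 1070 K; PV^γ = const ⇒ P₂ = 3350 kPa.
ΔU = nCvΔT = 3.10×12.5×(1070−484) = 22700 J.
Q = 0 for an adiabatic process, so W = −ΔU = -22700 J.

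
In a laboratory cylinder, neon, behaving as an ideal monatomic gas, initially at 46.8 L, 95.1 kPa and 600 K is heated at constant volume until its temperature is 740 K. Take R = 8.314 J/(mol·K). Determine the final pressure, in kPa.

117 kPa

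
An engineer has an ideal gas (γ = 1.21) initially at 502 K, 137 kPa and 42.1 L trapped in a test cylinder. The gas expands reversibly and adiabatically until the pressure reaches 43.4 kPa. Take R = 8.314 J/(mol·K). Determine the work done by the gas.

n = P₁V₁/(RT₁) = 137×42.1/(8.314×502) = 1.38 mol.
Adiabatic: T₂/T₁ = (P₂/P₁)^((γ−1)/γ) ⇒ T₂ = 502×(0.317)^0.174 = 411 K; V₂ = 109 L.
ΔU = nCvΔT = 1.38×39.6×(411−502) = -4970 J.
Q = 0 for an adiabatic process, so W = −ΔU = 4970 J.

4970 J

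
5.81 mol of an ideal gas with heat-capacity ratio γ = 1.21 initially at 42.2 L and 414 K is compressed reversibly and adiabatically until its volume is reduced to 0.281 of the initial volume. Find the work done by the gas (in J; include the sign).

-29100 J

P₁ = nRT₁/V₁ = 5.81×8.314×414/42.2 = 474 kPa.
Adiabatic: TV^(γ−1) = const ⇒ T₂ = 414×(3.56)^0.210 = 540 K; PV^γ = const ⇒ P₂ = 2200 kPa.
ΔU = nCvΔT = 5.81×39.6×(540−414) = 29100 J.
Q = 0 for an adiabatic process, so W = −ΔU = -29100 J.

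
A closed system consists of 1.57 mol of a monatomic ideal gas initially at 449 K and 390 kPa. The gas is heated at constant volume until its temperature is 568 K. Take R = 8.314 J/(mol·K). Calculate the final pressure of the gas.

493 kPa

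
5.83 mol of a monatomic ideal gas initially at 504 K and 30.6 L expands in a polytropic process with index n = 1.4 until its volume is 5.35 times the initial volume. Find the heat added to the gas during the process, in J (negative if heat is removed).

P₁ = nRT₁/V₁ = 5.83×8.314×504/30.6 = 798 kPa.
Polytropic n=1.4: T₂ = T₁(V₁/V₂)^(n−1) = 504×(0.187)^0.40 = 258 K; P₂ = P₁(V₁/V₂)^n = 76.3 kPa.
W = (P₁V₁−P₂V₂)/(n−1) = (798×30.6−76.3×164)/0.40 = 29800 J.
ΔU = nCvΔT = 5.83×12.5×(258−504) = -17900 J.
Q = ΔU + W = 11900 J.

11900 J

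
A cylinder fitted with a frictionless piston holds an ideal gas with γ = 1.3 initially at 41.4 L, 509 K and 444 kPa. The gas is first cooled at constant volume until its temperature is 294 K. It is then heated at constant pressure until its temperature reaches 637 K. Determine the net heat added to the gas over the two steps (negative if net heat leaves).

n = P₁V₁/(RT₁) = 444×41.4/(8.314×509) = 4.34 mol.
Step 1 — Isochoric: V stays 41.4 L; P/T = const ⇒ T₂ = 294 K, P₂ = 256 kPa.
W = 0 (no volume change).
ΔU = nCvΔT = 4.34×27.7×(294−509) = -25900 J.
Q = ΔU = -25900 J.
State after step 1: P = 256 kPa, V = 41.4 L, T = 294 K.
Step 2 — Isobaric: P stays 256 kPa; V/T = const ⇒ T₂ = 637 K, V₂ = 89.7 L.
W = PΔV = 256×(89.7−41.4) kPa·L = 12400 J.
ΔU = nCvΔT = 4.34×27.7×(637−294) = 41300 J.
Q = ΔU + W = nCpΔT = 53700 J.
Net over both steps: W = 12400 J, Q = 27800 J, ΔU = 15400 J.

27800 J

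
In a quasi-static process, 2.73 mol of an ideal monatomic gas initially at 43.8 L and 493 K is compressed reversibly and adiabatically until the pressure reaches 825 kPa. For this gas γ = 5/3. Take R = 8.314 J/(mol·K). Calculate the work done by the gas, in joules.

-10000 J

P₁ = nRT₁/V₁ = 2.73×8.314×493/43.8 = 255 kPa.
Adiabatic: T₂/T₁ = (P₂/P₁)^((γ−1)/γ) ⇒ T₂ = 493×(3.23)^0.400 = 788 K; V₂ = 21.7 L.
ΔU = nCvΔT = 2.73×12.5×(788−493) = 10000 J.
Q = 0 for an adiabatic process, so W = −ΔU = -10000 J.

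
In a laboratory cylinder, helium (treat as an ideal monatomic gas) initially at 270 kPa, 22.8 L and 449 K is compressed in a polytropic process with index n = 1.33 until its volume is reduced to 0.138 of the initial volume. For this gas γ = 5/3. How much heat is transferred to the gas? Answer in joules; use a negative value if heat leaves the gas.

-8690 J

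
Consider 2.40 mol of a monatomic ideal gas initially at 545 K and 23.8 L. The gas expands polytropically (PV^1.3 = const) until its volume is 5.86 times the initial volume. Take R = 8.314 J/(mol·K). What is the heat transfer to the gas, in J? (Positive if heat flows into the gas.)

8210 J

P₁ = nRT₁/V₁ = 2.40×8.314×545/23.8 = 457 kPa.
Polytropic n=1.3: T₂ = T₁(V₁/V₂)^(n−1) = 545×(0.171)^0.30 = 321 K; P₂ = P₁(V₁/V₂)^n = 45.9 kPa.
W = (P₁V₁−P₂V₂)/(n−1) = (457×23.8−45.9×139)/0.30 = 14900 J.
ΔU = nCvΔT = 2.40×12.5×(321−545) = -6710 J.
Q = ΔU + W = 8210 J.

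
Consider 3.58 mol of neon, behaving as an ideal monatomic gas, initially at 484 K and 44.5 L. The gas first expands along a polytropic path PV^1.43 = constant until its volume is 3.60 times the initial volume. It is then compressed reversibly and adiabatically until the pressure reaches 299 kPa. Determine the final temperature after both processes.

P₁ = nRT₁/V₁ = 3.58×8.314×484/44.5 = 324 kPa.
Step 1 — Polytropic n=1.43: T₂ = T₁(V₁/V₂)^(n−1) = 484×(0.278)^0.43 = 279 K; P₂ = P₁(V₁/V₂)^n = 51.8 kPa.
W = (P₁V₁−P₂V₂)/(n−1) = (324×44.5−51.8×160)/0.43 = 14200 J.
ΔU = nCvΔT = 3.58×12.5×(279−484) = -9150 J.
Q = ΔU + W = 5040 J.
State after step 1: P = 51.8 kPa, V = 160 L, T = 279 K.
Step 2 — Adiabatic: T₂/T₁ = (P₂/P₁)^((γ−1)/γ) ⇒ T₂ = 279×(5.77)^0.400 = 562 K; V₂ = 56.0 L.
ΔU = nCvΔT = 3.58×12.5×(562−279) = 12700 J.
Q = 0 for an adiabatic process, so W = −ΔU = -12700 J.
Net over both steps: W = 1540 J, Q = 5040 J, ΔU = 3500 J.

562 K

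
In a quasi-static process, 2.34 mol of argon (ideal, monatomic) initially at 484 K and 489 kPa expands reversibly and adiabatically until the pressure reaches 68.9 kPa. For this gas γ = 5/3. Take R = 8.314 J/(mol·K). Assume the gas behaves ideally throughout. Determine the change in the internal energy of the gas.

V₁ = nRT₁/P₁ = 2.34×8.314×484/489 = 19.3 L.
Adiabatic: T₂/T₁ = (P₂/P₁)^((γ−1)/γ) ⇒ T₂ = 484×(0.141)^0.400 = 221 K; V₂ = 62.4 L.
For an ideal gas ΔU = nCvΔT with Cv = (3/2)R = 12.5 J/(mol·K).
ΔU = 2.34×12.5×(221−484) = -7670 J.

-7670 J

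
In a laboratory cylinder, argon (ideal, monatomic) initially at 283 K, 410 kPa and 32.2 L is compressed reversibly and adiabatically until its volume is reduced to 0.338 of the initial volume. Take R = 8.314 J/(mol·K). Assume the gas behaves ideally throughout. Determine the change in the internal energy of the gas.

n = P₁V₁/(RT₁) = 410×32.2/(8.314×283) = 5.61 mol.
Adiabatic: TV^(γ−1) = const ⇒ T₂ = 283×(2.96)^0.667 = 583 K; PV^γ = const ⇒ P₂ = 2500 kPa.
For an ideal gas ΔU = nCvΔT with Cv = (3/2)R = 12.5 J/(mol·K).
ΔU = 5.61×12.5×(583−283) = 21000 J.

21000 J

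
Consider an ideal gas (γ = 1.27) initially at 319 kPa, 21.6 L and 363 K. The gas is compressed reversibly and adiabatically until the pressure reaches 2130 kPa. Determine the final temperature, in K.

Adiabatic: T₂/T₁ = (P₂/P₁)^((γ−1)/γ) ⇒ T₂ = 363×(6.68)^0.213 = 544 K; V₂ = 4.84 L.

544 K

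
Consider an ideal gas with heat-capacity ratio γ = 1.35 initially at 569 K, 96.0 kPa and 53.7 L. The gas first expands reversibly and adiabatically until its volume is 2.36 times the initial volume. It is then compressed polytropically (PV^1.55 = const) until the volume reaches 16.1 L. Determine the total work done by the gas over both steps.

n = P₁V₁/(RT₁) = 96.0×53.7/(8.314×569) = 1.09 mol.
Step 1 — Adiabatic: TV^(γ−1) = const ⇒ T₂ = 569×(0.424)^0.350 = 421 K; PV^γ = const ⇒ P₂ = 30.1 kPa.
ΔU = nCvΔT = 1.09×23.8×(421−569) = -3820 J.
Q = 0 for an adiabatic process, so W = −ΔU = 3820 J.
State after step 1: P = 30.1 kPa, V = 127 L, T = 421 K.
Step 2 — Polytropic n=1.55: T₂ = T₁(V₁/V₂)^(n−1) = 421×(7.87)^0.55 = 1310 K; P₂ = P₁(V₁/V₂)^n = 737 kPa.
W = (P₁V₁−P₂V₂)/(n−1) = (30.1×127−737×16.1)/0.55 = -14600 J.
ΔU = nCvΔT = 1.09×23.8×(1310−421) = 23000 J.
Q = ΔU + W = 8370 J.
Net over both steps: W = -10800 J, Q = 8370 J, ΔU = 19200 J.

-10800 J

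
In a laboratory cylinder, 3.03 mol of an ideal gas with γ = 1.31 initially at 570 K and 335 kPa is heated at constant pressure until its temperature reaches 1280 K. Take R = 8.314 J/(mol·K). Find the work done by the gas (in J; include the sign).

V₁ = nRT₁/P₁ = 3.03×8.314×570/335 = 42.9 L.
Isobaric: P stays 335 kPa; V/T = const ⇒ T₂ = 1280 K, V₂ = 96.3 L.
W = PΔV = 335×(96.3−42.9) kPa·L = 17900 J.

17900 J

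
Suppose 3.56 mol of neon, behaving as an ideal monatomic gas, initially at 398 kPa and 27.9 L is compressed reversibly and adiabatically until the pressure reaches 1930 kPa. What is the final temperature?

705 K

T₁ = P₁V₁/(nR) = 398×27.9/(3.56×8.314) = 375 K.
Adiabatic: T₂/T₁ = (P₂/P₁)^((γ−1)/γ) ⇒ T₂ = 375×(4.85)^0.400 = 705 K; V₂ = 10.8 L.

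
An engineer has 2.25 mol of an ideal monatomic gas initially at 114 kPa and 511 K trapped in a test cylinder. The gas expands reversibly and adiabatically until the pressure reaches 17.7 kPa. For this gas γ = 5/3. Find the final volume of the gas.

V₁ = nRT₁/P₁ = 2.25×8.314×511/114 = 83.9 L.
Adiabatic: T₂/T₁ = (P₂/P₁)^((γ−1)/γ) ⇒ T₂ = 511×(0.155)^0.400 = 243 K; V₂ = 256 L.

256 L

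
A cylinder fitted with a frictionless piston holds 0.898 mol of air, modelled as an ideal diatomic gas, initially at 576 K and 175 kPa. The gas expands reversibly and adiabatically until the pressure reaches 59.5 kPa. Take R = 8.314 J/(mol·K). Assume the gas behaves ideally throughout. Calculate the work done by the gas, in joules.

2850 J

V₁ = nRT₁/P₁ = 0.898×8.314×576/175 = 24.6 L.
Adiabatic: T₂/T₁ = (P₂/P₁)^((γ−1)/γ) ⇒ T₂ = 576×(0.340)^0.286 = 423 K; V₂ = 53.1 L.
ΔU = nCvΔT = 0.898×20.8×(423−576) = -2850 J.
Q = 0 for an adiabatic process, so W = −ΔU = 2850 J.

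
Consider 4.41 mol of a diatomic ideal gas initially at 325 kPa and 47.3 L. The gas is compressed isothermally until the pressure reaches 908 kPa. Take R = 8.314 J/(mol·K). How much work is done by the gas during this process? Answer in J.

-15800 J

T₁ = P₁V₁/(nR) = 325×47.3/(4.41×8.314) = 419 K.
Isothermal: T stays 419 K; PV = const ⇒ V₂ = 16.9 L, P₂ = 908 kPa.
W = nRT ln(V₂/V₁) = 4.41×8.314×419×ln(0.358) = -15800 J.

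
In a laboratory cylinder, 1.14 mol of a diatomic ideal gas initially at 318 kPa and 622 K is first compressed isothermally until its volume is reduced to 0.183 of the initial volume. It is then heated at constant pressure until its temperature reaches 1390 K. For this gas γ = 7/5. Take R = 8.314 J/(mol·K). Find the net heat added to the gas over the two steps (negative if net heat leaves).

15500 J

V₁ = nRT₁/P₁ = 1.14×8.314×622/318 = 18.5 L.
Step 1 — Isothermal: T stays 622 K; PV = const ⇒ V₂ = 3.39 L, P₂ = 1740 kPa.
ΔU = 0 (ideal gas, T constant).
W = nRT ln(V₂/V₁) = 1.14×8.314×622×ln(0.183) = -10000 J.
Q = ΔU + W = -10000 J.
State after step 1: P = 1740 kPa, V = 3.39 L, T = 622 K.
Step 2 — Isobaric: P stays 1740 kPa; V/T = const ⇒ T₂ = 1390 K, V₂ = 7.58 L.
W = PΔV = 1740×(7.58−3.39) kPa·L = 7280 J.
ΔU = nCvΔT = 1.14×20.8×(1390−622) = 18200 J.
Q = ΔU + W = nCpΔT = 25500 J.
Net over both steps: W = -2730 J, Q = 15500 J, ΔU = 18200 J.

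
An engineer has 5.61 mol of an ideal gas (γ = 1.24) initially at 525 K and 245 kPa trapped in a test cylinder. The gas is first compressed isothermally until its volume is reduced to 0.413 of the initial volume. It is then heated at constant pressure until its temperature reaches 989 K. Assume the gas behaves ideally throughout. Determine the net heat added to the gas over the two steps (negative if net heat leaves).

V₁ = nRT₁/P₁ = 5.61×8.314×525/245 = 99.9 L.
Step 1 — Isothermal: T stays 525 K; PV = const ⇒ V₂ = 41.3 L, P₂ = 593 kPa.
ΔU = 0 (ideal gas, T constant).
W = nRT ln(V₂/V₁) = 5.61×8.314×525×ln(0.413) = -21700 J.
Q = ΔU + W = -21700 J.
State after step 1: P = 593 kPa, V = 41.3 L, T = 525 K.
Step 2 — Isobaric: P stays 593 kPa; V/T = const ⇒ T₂ = 989 K, V₂ = 77.8 L.
W = PΔV = 593×(77.8−41.3) kPa·L = 21600 J.
ΔU = nCvΔT = 5.61×34.6×(989−525) = 90200 J.
Q = ΔU + W = nCpΔT = 112000 J.
Net over both steps: W = -12.2 J, Q = 90200 J, ΔU = 90200 J.

90200 J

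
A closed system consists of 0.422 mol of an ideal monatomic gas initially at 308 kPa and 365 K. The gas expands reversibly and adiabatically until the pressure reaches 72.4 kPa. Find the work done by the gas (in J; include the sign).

844 J

V₁ = nRT₁/P₁ = 0.422×8.314×365/308 = 4.16 L.
Adiabatic: T₂/T₁ = (P₂/P₁)^((γ−1)/γ) ⇒ T₂ = 365×(0.235)^0.400 = 205 K; V₂ = 9.91 L.
ΔU = nCvΔT = 0.422×12.5×(205−365) = -844 J.
Q = 0 for an adiabatic process, so W = −ΔU = 844 J.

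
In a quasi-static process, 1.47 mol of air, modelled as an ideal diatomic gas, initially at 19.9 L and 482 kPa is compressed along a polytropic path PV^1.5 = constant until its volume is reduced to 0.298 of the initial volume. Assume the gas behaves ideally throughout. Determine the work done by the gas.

T₁ = P₁V₁/(nR) = 482×19.9/(1.47×8.314) = 785 K.
Polytropic n=1.5: T₂ = T₁(V₁/V₂)^(n−1) = 785×(3.36)^0.50 = 1440 K; P₂ = P₁(V₁/V₂)^n = 2960 kPa.
W = (P₁V₁−P₂V₂)/(n−1) = (482×19.9−2960×5.93)/0.50 = -16000 J.

-16000 J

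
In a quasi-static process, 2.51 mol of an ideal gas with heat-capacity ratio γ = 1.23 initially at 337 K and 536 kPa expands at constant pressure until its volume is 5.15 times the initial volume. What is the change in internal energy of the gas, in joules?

V₁ = nRT₁/P₁ = 2.51×8.314×337/536 = 13.1 L.
Isobaric: P stays 536 kPa; V/T = const ⇒ T₂ = 1740 K, V₂ = 67.6 L.
For an ideal gas ΔU = nCvΔT with Cv = R/(γ−1) = 36.1 J/(mol·K).
ΔU = 2.51×36.1×(1740−337) = 127000 J.

127000 J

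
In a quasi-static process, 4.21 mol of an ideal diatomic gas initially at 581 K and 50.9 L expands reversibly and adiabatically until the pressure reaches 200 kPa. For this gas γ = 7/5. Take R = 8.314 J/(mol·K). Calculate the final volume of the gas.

P₁ = nRT₁/V₁ = 4.21×8.314×581/50.9 = 400 kPa.
Adiabatic: T₂/T₁ = (P₂/P₁)^((γ−1)/γ) ⇒ T₂ = 581×(0.501)^0.286 = 477 K; V₂ = 83.4 L.

83.4 L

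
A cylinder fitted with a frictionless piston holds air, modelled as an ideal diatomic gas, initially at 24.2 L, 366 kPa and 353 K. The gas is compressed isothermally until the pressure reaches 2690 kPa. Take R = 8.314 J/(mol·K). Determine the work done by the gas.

n = P₁V₁/(RT₁) = 366×24.2/(8.314×353) = 3.02 mol.
Isothermal: T stays 353 K; PV = const ⇒ V₂ = 3.29 L, P₂ = 2690 kPa.
W = nRT ln(V₂/V₁) = 3.02×8.314×353×ln(0.136) = -17700 J.

-17700 J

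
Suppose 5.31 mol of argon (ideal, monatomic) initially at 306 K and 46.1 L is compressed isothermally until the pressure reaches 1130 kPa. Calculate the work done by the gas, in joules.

P₁ = nRT₁/V₁ = 5.31×8.314×306/46.1 = 293 kPa.
Isothermal: T stays 306 K; PV = const ⇒ V₂ = 12.0 L, P₂ = 1130 kPa.
W = nRT ln(V₂/V₁) = 5.31×8.314×306×ln(0.259) = -18200 J.

-18200 J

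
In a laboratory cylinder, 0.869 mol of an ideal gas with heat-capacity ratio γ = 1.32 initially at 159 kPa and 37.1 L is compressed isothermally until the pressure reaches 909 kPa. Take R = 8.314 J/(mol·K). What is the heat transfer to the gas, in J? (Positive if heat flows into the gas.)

T₁ = P₁V₁/(nR) = 159×37.1/(0.869×8.314) = 816 K.
Isothermal: T stays 816 K; PV = const ⇒ V₂ = 6.49 L, P₂ = 909 kPa.
ΔU = 0 (ideal gas, T constant).
W = nRT ln(V₂/V₁) = 0.869×8.314×816×ln(0.175) = -10300 J.
Q = ΔU + W = -10300 J.

-10300 J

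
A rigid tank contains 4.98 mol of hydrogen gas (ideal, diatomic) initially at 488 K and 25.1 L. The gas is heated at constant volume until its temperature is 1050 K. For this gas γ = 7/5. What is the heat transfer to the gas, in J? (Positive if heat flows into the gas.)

P₁ = nRT₁/V₁ = 4.98×8.314×488/25.1 = 805 kPa.
Isochoric: V stays 25.1 L; P/T = const ⇒ T₂ = 1050 K, P₂ = 1730 kPa.
W = 0 (no volume change).
ΔU = nCvΔT = 4.98×20.8×(1050−488) = 58200 J.
Q = ΔU = 58200 J.

58200 J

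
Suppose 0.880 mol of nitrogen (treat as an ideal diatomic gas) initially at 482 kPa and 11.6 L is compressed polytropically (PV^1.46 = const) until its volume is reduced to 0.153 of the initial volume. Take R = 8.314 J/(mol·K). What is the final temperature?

1810 K

T₁ = P₁V₁/(nR) = 482×11.6/(0.880×8.314) = 764 K.
Polytropic n=1.46: T₂ = T₁(V₁/V₂)^(n−1) = 764×(6.54)^0.46 = 1810 K; P₂ = P₁(V₁/V₂)^n = 7470 kPa.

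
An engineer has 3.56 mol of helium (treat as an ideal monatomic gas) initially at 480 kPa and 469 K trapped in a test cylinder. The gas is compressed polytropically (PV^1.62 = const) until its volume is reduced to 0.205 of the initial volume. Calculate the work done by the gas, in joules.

-37400 J

V₁ = nRT₁/P₁ = 3.56×8.314×469/480 = 28.9 L.
Polytropic n=1.62: T₂ = T₁(V₁/V₂)^(n−1) = 469×(4.88)^0.62 = 1250 K; P₂ = P₁(V₁/V₂)^n = 6250 kPa.
W = (P₁V₁−P₂V₂)/(n−1) = (480×28.9−6250×5.93)/0.62 = -37400 J.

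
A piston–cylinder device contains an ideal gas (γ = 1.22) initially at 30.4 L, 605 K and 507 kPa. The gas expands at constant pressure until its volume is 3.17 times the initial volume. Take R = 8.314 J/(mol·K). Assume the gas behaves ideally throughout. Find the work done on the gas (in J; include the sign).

n = P₁V₁/(RT₁) = 507×30.4/(8.314×605) = 3.06 mol.
Isobaric: P stays 507 kPa; V/T = const ⇒ T₂ = 1920 K, V₂ = 96.4 L.
W = PΔV = 507×(96.4−30.4) kPa·L = 33400 J.
Work done on the gas = −W_by = -33400 J.

-33400 J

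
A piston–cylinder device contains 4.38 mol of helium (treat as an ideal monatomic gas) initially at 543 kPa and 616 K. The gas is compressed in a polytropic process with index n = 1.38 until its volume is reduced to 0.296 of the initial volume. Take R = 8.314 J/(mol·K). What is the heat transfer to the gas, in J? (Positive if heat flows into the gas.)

V₁ = nRT₁/P₁ = 4.38×8.314×616/543 = 41.3 L.
Polytropic n=1.38: T₂ = T₁(V₁/V₂)^(n−1) = 616×(3.38)^0.38 = 978 K; P₂ = P₁(V₁/V₂)^n = 2910 kPa.
W = (P₁V₁−P₂V₂)/(n−1) = (543×41.3−2910×12.2)/0.38 = -34700 J.
ΔU = nCvΔT = 4.38×12.5×(978−616) = 19800 J.
Q = ΔU + W = -14900 J.

-14900 J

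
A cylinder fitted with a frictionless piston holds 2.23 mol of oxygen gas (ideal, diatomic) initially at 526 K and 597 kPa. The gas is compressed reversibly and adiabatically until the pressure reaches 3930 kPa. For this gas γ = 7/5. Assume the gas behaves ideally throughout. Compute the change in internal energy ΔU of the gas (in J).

V₁ = nRT₁/P₁ = 2.23×8.314×526/597 = 16.3 L.
Adiabatic: T₂/T₁ = (P₂/P₁)^((γ−1)/γ) ⇒ T₂ = 526×(6.58)^0.286 = 901 K; V₂ = 4.25 L.
For an ideal gas ΔU = nCvΔT with Cv = (5/2)R = 20.8 J/(mol·K).
ΔU = 2.23×20.8×(901−526) = 17400 J.

17400 J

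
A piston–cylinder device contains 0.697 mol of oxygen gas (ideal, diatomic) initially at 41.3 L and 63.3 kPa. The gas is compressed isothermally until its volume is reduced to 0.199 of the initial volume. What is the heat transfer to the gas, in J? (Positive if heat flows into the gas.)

-4220 J

T₁ = P₁V₁/(nR) = 63.3×41.3/(0.697×8.314) = 451 K.
Isothermal: T stays 451 K; PV = const ⇒ V₂ = 8.22 L, P₂ = 318 kPa.
ΔU = 0 (ideal gas, T constant).
W = nRT ln(V₂/V₁) = 0.697×8.314×451×ln(0.199) = -4220 J.
Q = ΔU + W = -4220 J.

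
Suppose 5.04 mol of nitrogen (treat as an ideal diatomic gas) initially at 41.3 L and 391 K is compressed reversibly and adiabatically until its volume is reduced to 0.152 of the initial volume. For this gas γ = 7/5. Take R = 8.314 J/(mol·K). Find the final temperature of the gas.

P₁ = nRT₁/V₁ = 5.04×8.314×391/41.3 = 397 kPa.
Adiabatic: TV^(γ−1) = const ⇒ T₂ = 391×(6.58)^0.400 = 831 K; PV^γ = const ⇒ P₂ = 5540 kPa.

831 K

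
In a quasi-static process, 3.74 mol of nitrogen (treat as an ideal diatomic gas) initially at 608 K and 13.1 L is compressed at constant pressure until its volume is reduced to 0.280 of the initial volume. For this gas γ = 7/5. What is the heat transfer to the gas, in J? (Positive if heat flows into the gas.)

-47600 J

P₁ = nRT₁/V₁ = 3.74×8.314×608/13.1 = 1440 kPa.
Isobaric: P stays 1440 kPa; V/T = const ⇒ T₂ = 170 K, V₂ = 3.67 L.
W = PΔV = 1440×(3.67−13.1) kPa·L = -13600 J.
ΔU = nCvΔT = 3.74×20.8×(170−608) = -34000 J.
Q = ΔU + W = nCpΔT = -47600 J.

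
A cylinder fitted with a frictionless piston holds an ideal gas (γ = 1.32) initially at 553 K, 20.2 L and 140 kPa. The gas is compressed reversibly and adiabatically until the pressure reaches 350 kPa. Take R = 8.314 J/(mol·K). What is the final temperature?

691 K

Adiabatic: T₂/T₁ = (P₂/P₁)^((γ−1)/γ) ⇒ T₂ = 553×(2.50)^0.242 = 691 K; V₂ = 10.1 L.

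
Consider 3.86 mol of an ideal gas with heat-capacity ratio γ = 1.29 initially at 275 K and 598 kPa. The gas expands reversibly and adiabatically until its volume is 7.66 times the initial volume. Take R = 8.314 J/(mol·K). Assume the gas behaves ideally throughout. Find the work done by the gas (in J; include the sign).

13600 J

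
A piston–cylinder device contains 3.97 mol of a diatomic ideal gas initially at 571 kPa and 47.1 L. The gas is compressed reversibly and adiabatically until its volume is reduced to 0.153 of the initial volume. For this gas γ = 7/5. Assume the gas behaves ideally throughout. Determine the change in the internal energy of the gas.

75200 J

T₁ = P₁V₁/(nR) = 571×47.1/(3.97×8.314) = 815 K.
Adiabatic: TV^(γ−1) = const ⇒ T₂ = 815×(6.54)^0.400 = 1730 K; PV^γ = const ⇒ P₂ = 7910 kPa.
For an ideal gas ΔU = nCvΔT with Cv = (5/2)R = 20.8 J/(mol·K).
ΔU = 3.97×20.8×(1730−815) = 75200 J.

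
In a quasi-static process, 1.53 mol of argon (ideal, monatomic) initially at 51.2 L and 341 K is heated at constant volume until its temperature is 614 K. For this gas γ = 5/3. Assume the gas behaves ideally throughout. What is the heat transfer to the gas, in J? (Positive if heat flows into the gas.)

5210 J

P₁ = nRT₁/V₁ = 1.53×8.314×341/51.2 = 84.7 kPa.
Isochoric: V stays 51.2 L; P/T = const ⇒ T₂ = 614 K, P₂ = 153 kPa.
W = 0 (no volume change).
ΔU = nCvΔT = 1.53×12.5×(614−341) = 5210 J.
Q = ΔU = 5210 J.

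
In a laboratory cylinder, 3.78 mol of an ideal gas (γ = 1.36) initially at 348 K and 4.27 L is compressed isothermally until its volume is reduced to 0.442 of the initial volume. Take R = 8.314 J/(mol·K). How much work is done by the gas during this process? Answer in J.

-8930 J

P₁ = nRT₁/V₁ = 3.78×8.314×348/4.27 = 2560 kPa.
Isothermal: T stays 348 K; PV = const ⇒ V₂ = 1.89 L, P₂ = 5790 kPa.
W = nRT ln(V₂/V₁) = 3.78×8.314×348×ln(0.442) = -8930 J.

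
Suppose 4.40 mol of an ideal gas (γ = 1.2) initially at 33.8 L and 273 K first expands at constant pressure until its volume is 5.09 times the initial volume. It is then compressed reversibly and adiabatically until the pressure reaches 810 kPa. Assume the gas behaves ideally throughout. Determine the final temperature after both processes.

1640 K

P₁ = nRT₁/V₁ = 4.40×8.314×273/33.8 = 295 kPa.
Step 1 — Isobaric: P stays 295 kPa; V/T = const ⇒ T₂ = 1390 K, V₂ = 172 L.
W = PΔV = 295×(172−33.8) kPa·L = 40800 J.
ΔU = nCvΔT = 4.40×41.6×(1390−273) = 204000 J.
Q = ΔU + W = nCpΔT = 245000 J.
State after step 1: P = 295 kPa, V = 172 L, T = 1390 K.
Step 2 — Adiabatic: T₂/T₁ = (P₂/P₁)^((γ−1)/γ) ⇒ T₂ = 1390×(2.74)^0.167 = 1640 K; V₂ = 74.2 L.
ΔU = nCvΔT = 4.40×41.6×(1640−1390) = 46500 J.
Q = 0 for an adiabatic process, so W = −ΔU = -46500 J.
Net over both steps: W = -5670 J, Q = 245000 J, ΔU = 251000 J.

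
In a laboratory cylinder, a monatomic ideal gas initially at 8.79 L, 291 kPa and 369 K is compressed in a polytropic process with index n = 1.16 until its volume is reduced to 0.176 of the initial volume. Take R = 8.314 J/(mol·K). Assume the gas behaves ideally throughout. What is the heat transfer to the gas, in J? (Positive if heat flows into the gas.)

-3890 J

n = P₁V₁/(RT₁) = 291×8.79/(8.314×369) = 0.834 mol.
Polytropic n=1.16: T₂ = T₁(V₁/V₂)^(n−1) = 369×(5.68)^0.16 = 487 K; P₂ = P₁(V₁/V₂)^n = 2180 kPa.
W = (P₁V₁−P₂V₂)/(n−1) = (291×8.79−2180×1.55)/0.16 = -5120 J.
ΔU = nCvΔT = 0.834×12.5×(487−369) = 1230 J.
Q = ΔU + W = -3890 J.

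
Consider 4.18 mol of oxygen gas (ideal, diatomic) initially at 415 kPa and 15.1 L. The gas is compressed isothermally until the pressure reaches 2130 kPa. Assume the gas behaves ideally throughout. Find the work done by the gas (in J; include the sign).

-10200 J

T₁ = P₁V₁/(nR) = 415×15.1/(4.18×8.314) = 180 K.
Isothermal: T stays 180 K; PV = const ⇒ V₂ = 2.94 L, P₂ = 2130 kPa.
W = nRT ln(V₂/V₁) = 4.18×8.314×180×ln(0.195) = -10200 J.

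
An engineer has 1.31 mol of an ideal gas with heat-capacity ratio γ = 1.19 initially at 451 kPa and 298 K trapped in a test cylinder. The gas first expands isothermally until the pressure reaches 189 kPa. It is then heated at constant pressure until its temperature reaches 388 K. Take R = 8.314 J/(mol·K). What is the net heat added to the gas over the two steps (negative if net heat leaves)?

8960 J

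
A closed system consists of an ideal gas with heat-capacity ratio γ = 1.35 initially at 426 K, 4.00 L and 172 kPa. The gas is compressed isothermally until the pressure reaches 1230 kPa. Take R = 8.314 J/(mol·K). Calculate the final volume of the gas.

Isothermal: T stays 426 K; PV = const ⇒ V₂ = 0.559 L, P₂ = 1230 kPa.

0.559 L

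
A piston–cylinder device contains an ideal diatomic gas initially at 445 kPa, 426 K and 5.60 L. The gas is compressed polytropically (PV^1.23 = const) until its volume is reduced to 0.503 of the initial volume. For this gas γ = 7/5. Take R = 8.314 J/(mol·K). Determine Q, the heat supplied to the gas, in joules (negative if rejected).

n = P₁V₁/(RT₁) = 445×5.60/(8.314×426) = 0.704 mol.
Polytropic n=1.23: T₂ = T₁(V₁/V₂)^(n−1) = 426×(1.99)^0.23 = 499 K; P₂ = P₁(V₁/V₂)^n = 1040 kPa.
W = (P₁V₁−P₂V₂)/(n−1) = (445×5.60−1040×2.82)/0.23 = -1860 J.
ΔU = nCvΔT = 0.704×20.8×(499−426) = 1070 J.
Q = ΔU + W = -788 J.

-788 J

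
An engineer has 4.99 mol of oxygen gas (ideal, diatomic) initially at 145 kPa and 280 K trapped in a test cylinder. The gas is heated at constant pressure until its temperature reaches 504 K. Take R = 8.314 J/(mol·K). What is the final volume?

V₁ = nRT₁/P₁ = 4.99×8.314×280/145 = 80.1 L.
Isobaric: P stays 145 kPa; V/T = const ⇒ T₂ = 504 K, V₂ = 144 L.

144 L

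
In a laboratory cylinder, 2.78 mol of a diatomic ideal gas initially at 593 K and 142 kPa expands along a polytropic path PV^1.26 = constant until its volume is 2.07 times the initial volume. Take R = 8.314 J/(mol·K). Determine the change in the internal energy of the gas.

-5910 J

V₁ = nRT₁/P₁ = 2.78×8.314×593/142 = 96.5 L.
Polytropic n=1.26: T₂ = T₁(V₁/V₂)^(n−1) = 593×(0.483)^0.26 = 491 K; P₂ = P₁(V₁/V₂)^n = 56.8 kPa.
For an ideal gas ΔU = nCvΔT with Cv = (5/2)R = 20.8 J/(mol·K).
ΔU = 2.78×20.8×(491−593) = -5910 J.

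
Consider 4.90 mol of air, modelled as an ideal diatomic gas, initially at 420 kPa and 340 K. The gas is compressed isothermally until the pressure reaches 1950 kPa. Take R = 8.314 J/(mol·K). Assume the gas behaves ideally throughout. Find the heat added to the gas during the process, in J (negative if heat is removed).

-21300 J

V₁ = nRT₁/P₁ = 4.90×8.314×340/420 = 33.0 L.
Isothermal: T stays 340 K; PV = const ⇒ V₂ = 7.10 L, P₂ = 1950 kPa.
ΔU = 0 (ideal gas, T constant).
W = nRT ln(V₂/V₁) = 4.90×8.314×340×ln(0.215) = -21300 J.
Q = ΔU + W = -21300 J.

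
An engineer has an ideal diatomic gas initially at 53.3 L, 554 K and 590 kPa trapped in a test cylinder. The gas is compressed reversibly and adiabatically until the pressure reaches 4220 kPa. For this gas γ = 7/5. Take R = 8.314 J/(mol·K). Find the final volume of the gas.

Adiabatic: T₂/T₁ = (P₂/P₁)^((γ−1)/γ) ⇒ T₂ = 554×(7.15)^0.286 = 972 K; V₂ = 13.1 L.

13.1 L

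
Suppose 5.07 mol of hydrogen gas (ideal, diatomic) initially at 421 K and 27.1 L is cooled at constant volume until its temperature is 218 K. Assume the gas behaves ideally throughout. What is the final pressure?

339 kPa

P₁ = nRT₁/V₁ = 5.07×8.314×421/27.1 = 655 kPa.
Isochoric: V stays 27.1 L; P/T = const ⇒ T₂ = 218 K, P₂ = 339 kPa.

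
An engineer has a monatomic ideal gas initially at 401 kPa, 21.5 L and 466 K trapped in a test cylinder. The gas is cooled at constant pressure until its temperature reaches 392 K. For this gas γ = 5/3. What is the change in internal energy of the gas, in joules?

-2050 J

n = P₁V₁/(RT₁) = 401×21.5/(8.314×466) = 2.23 mol.
Isobaric: P stays 401 kPa; V/T = const ⇒ T₂ = 392 K, V₂ = 18.1 L.
For an ideal gas ΔU = nCvΔT with Cv = (3/2)R = 12.5 J/(mol·K).
ΔU = 2.23×12.5×(392−466) = -2050 J.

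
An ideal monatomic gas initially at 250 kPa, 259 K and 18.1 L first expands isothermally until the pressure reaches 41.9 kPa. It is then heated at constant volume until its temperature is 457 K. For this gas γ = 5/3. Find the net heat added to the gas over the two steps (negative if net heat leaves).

13300 J

n = P₁V₁/(RT₁) = 250×18.1/(8.314×259) = 2.10 mol.
Step 1 — Isothermal: T stays 259 K; PV = const ⇒ V₂ = 108 L, P₂ = 41.9 kPa.
ΔU = 0 (ideal gas, T constant).
W = nRT ln(V₂/V₁) = 2.10×8.314×259×ln(5.97) = 8080 J.
Q = ΔU + W = 8080 J.
State after step 1: P = 41.9 kPa, V = 108 L, T = 259 K.
Step 2 — Isochoric: V stays 108 L; P/T = const ⇒ T₂ = 457 K, P₂ = 73.9 kPa.
W = 0 (no volume change).
ΔU = nCvΔT = 2.10×12.5×(457−259) = 5190 J.
Q = ΔU = 5190 J.
Net over both steps: W = 8080 J, Q = 13300 J, ΔU = 5190 J.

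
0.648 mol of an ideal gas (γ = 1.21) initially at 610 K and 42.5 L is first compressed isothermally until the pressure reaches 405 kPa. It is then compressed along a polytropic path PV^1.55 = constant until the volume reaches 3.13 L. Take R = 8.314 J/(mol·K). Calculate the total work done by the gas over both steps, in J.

-9560 J

P₁ = nRT₁/V₁ = 0.648×8.314×610/42.5 = 77.3 kPa.
Step 1 — Isothermal: T stays 610 K; PV = const ⇒ V₂ = 8.11 L, P₂ = 405 kPa.
ΔU = 0 (ideal gas, T constant).
W = nRT ln(V₂/V₁) = 0.648×8.314×610×ln(0.191) = -5440 J.
Q = ΔU + W = -5440 J.
State after step 1: P = 405 kPa, V = 8.11 L, T = 610 K.
Step 2 — Polytropic n=1.55: T₂ = T₁(V₁/V₂)^(n−1) = 610×(2.59)^0.55 = 1030 K; P₂ = P₁(V₁/V₂)^n = 1770 kPa.
W = (P₁V₁−P₂V₂)/(n−1) = (405×8.11−1770×3.13)/0.55 = -4110 J.
ΔU = nCvΔT = 0.648×39.6×(1030−610) = 10800 J.
Q = ΔU + W = 6660 J.
Net over both steps: W = -9560 J, Q = 1220 J, ΔU = 10800 J.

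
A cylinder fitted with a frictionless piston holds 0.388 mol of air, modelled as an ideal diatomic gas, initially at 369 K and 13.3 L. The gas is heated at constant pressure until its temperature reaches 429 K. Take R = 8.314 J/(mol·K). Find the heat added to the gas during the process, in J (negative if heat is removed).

677 J

P₁ = nRT₁/V₁ = 0.388×8.314×369/13.3 = 89.5 kPa.
Isobaric: P stays 89.5 kPa; V/T = const ⇒ T₂ = 429 K, V₂ = 15.5 L.
W = PΔV = 89.5×(15.5−13.3) kPa·L = 194 J.
ΔU = nCvΔT = 0.388×20.8×(429−369) = 484 J.
Q = ΔU + W = nCpΔT = 677 J.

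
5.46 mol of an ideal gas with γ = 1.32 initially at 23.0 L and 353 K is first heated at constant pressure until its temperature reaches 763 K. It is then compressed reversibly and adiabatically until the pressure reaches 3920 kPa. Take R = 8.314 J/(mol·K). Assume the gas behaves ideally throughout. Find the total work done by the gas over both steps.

P₁ = nRT₁/V₁ = 5.46×8.314×353/23.0 = 697 kPa.
Step 1 — Isobaric: P stays 697 kPa; V/T = const ⇒ T₂ = 763 K, V₂ = 49.7 L.
W = PΔV = 697×(49.7−23.0) kPa·L = 18600 J.
ΔU = nCvΔT = 5.46×26.0×(763−353) = 58200 J.
Q = ΔU + W = nCpΔT = 76800 J.
State after step 1: P = 697 kPa, V = 49.7 L, T = 763 K.
Step 2 — Adiabatic: T₂/T₁ = (P₂/P₁)^((γ−1)/γ) ⇒ T₂ = 763×(5.63)^0.242 = 1160 K; V₂ = 13.4 L.
ΔU = nCvΔT = 5.46×26.0×(1160−763) = 56300 J.
Q = 0 for an adiabatic process, so W = −ΔU = -56300 J.
Net over both steps: W = -37700 J, Q = 76800 J, ΔU = 114000 J.

-37700 J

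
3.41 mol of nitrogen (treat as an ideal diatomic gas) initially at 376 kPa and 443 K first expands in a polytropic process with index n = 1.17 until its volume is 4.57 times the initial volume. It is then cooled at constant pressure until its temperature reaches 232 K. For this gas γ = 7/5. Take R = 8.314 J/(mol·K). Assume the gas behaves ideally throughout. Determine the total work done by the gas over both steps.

V₁ = nRT₁/P₁ = 3.41×8.314×443/376 = 33.4 L.
Step 1 — Polytropic n=1.17: T₂ = T₁(V₁/V₂)^(n−1) = 443×(0.219)^0.17 = 342 K; P₂ = P₁(V₁/V₂)^n = 63.5 kPa.
W = (P₁V₁−P₂V₂)/(n−1) = (376×33.4−63.5×153)/0.17 = 16800 J.
ΔU = nCvΔT = 3.41×20.8×(342−443) = -7150 J.
Q = ΔU + W = 9670 J.
State after step 1: P = 63.5 kPa, V = 153 L, T = 342 K.
Step 2 — Isobaric: P stays 63.5 kPa; V/T = const ⇒ T₂ = 232 K, V₂ = 104 L.
W = PΔV = 63.5×(104−153) kPa·L = -3120 J.
ΔU = nCvΔT = 3.41×20.8×(232−342) = -7810 J.
Q = ΔU + W = nCpΔT = -10900 J.
Net over both steps: W = 13700 J, Q = -1260 J, ΔU = -15000 J.

13700 J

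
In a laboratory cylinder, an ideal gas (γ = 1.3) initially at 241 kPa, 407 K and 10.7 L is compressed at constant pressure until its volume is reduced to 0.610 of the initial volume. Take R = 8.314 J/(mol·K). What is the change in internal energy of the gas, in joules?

n = P₁V₁/(RT₁) = 241×10.7/(8.314×407) = 0.762 mol.
Isobaric: P stays 241 kPa; V/T = const ⇒ T₂ = 248 K, V₂ = 6.53 L.
For an ideal gas ΔU = nCvΔT with Cv = R/(γ−1) = 27.7 J/(mol·K).
ΔU = 0.762×27.7×(248−407) = -3350 J.

-3350 J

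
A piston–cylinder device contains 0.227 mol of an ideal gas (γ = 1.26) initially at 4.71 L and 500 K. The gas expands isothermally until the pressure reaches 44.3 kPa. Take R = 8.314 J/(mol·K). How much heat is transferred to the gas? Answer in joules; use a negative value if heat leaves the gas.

1420 J

P₁ = nRT₁/V₁ = 0.227×8.314×500/4.71 = 200 kPa.
Isothermal: T stays 500 K; PV = const ⇒ V₂ = 21.3 L, P₂ = 44.3 kPa.
ΔU = 0 (ideal gas, T constant).
W = nRT ln(V₂/V₁) = 0.227×8.314×500×ln(4.52) = 1420 J.
Q = ΔU + W = 1420 J.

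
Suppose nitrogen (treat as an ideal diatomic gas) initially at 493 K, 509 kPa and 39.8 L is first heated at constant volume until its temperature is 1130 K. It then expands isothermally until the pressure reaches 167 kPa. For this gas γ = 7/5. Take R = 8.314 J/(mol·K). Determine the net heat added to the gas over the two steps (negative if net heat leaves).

156000 J

n = P₁V₁/(RT₁) = 509×39.8/(8.314×493) = 4.94 mol.
Step 1 — Isochoric: V stays 39.8 L; P/T = const ⇒ T₂ = 1130 K, P₂ = 1170 kPa.
W = 0 (no volume change).
ΔU = nCvΔT = 4.94×20.8×(1130−493) = 65400 J.
Q = ΔU = 65400 J.
State after step 1: P = 1170 kPa, V = 39.8 L, T = 1130 K.
Step 2 — Isothermal: T stays 1130 K; PV = const ⇒ V₂ = 278 L, P₂ = 167 kPa.
ΔU = 0 (ideal gas, T constant).
W = nRT ln(V₂/V₁) = 4.94×8.314×1130×ln(6.99) = 90300 J.
Q = ΔU + W = 90300 J.
Net over both steps: W = 90300 J, Q = 156000 J, ΔU = 65400 J.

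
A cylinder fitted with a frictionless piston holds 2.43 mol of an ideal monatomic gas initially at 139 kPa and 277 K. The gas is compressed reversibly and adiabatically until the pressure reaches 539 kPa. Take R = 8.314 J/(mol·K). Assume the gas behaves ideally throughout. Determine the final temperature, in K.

V₁ = nRT₁/P₁ = 2.43×8.314×277/139 = 40.3 L.
Adiabatic: T₂/T₁ = (P₂/P₁)^((γ−1)/γ) ⇒ T₂ = 277×(3.88)^0.400 = 476 K; V₂ = 17.9 L.

476 K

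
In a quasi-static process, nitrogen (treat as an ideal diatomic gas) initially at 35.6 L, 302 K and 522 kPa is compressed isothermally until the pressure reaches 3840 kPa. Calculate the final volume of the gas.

Isothermal: T stays 302 K; PV = const ⇒ V₂ = 4.84 L, P₂ = 3840 kPa.

4.84 L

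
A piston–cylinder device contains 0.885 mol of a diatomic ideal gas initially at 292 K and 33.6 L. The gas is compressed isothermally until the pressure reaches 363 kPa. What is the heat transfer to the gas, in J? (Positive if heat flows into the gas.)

P₁ = nRT₁/V₁ = 0.885×8.314×292/33.6 = 63.9 kPa.
Isothermal: T stays 292 K; PV = const ⇒ V₂ = 5.92 L, P₂ = 363 kPa.
ΔU = 0 (ideal gas, T constant).
W = nRT ln(V₂/V₁) = 0.885×8.314×292×ln(0.176) = -3730 J.
Q = ΔU + W = -3730 J.

-3730 J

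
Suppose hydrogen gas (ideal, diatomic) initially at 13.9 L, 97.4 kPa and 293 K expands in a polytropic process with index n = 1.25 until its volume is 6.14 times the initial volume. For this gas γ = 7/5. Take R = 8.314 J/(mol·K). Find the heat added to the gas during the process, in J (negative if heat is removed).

741 J

n = P₁V₁/(RT₁) = 97.4×13.9/(8.314×293) = 0.556 mol.
Polytropic n=1.25: T₂ = T₁(V₁/V₂)^(n−1) = 293×(0.163)^0.25 = 186 K; P₂ = P₁(V₁/V₂)^n = 10.1 kPa.
W = (P₁V₁−P₂V₂)/(n−1) = (97.4×13.9−10.1×85.3)/0.25 = 1980 J.
ΔU = nCvΔT = 0.556×20.8×(186−293) = -1230 J.
Q = ΔU + W = 741 J.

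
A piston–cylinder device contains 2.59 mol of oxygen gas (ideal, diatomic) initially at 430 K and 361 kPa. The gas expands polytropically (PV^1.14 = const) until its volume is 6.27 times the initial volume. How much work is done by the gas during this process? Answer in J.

V₁ = nRT₁/P₁ = 2.59×8.314×430/361 = 25.6 L.
Polytropic n=1.14: T₂ = T₁(V₁/V₂)^(n−1) = 430×(0.159)^0.14 = 333 K; P₂ = P₁(V₁/V₂)^n = 44.5 kPa.
W = (P₁V₁−P₂V₂)/(n−1) = (361×25.6−44.5×161)/0.14 = 15000 J.

15000 J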